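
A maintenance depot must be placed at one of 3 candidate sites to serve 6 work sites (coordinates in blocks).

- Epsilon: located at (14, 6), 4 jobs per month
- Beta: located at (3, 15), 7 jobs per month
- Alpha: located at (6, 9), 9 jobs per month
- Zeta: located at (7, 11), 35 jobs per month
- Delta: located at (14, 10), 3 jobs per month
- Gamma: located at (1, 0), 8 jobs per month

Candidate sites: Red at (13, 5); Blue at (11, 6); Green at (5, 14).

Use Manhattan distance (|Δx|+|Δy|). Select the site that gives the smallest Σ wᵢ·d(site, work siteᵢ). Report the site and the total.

Total weighted distance at each candidate:
  Red (13, 5): total = 821
  Blue (11, 6): total = 667
  Green (5, 14): total = 501
Minimum is at Green with total 501 blocks.

Green, total 501 blocks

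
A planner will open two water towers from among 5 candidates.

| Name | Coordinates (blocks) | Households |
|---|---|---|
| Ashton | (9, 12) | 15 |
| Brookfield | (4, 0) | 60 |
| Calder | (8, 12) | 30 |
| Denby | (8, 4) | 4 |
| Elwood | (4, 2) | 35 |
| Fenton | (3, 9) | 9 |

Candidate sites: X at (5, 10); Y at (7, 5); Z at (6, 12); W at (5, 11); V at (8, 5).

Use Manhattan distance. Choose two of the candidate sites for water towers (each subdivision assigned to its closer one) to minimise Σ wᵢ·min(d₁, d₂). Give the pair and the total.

Evaluate every pair (each demand assigned to the nearer of the two):
  {Y, Z}: total = 857
  {Y, W}: total = 929
  {Z, V}: total = 948
  {X, Y}: total = 965
  {W, V}: total = 1020
  {X, V}: total = 1056
  {Y, V}: total = 1096
  {X, Z}: total = 1143
  {X, W}: total = 1233
  {Z, W}: total = 1251
Best pair: {Y, Z} with total 857.

{Y, Z}, total 857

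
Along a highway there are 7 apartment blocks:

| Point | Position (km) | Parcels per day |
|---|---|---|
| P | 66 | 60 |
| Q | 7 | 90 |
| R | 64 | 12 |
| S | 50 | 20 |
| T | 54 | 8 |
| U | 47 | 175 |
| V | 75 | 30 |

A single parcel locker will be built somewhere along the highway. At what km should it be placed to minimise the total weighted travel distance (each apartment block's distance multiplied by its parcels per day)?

For a sum of weighted absolute distances on a line, the optimum is the weighted median (not the mean). Total weight W = 395; half-weight = 197.5.
Sort by position and accumulate weight:
  km 7 (Q, w=90) → cum 90
  km 47 (U, w=175) → cum 265  ≥ 197.5 → median here
  km 50 (S, w=20) → cum 285
  km 54 (T, w=8) → cum 293
  km 64 (R, w=12) → cum 305
  km 66 (P, w=60) → cum 365
  km 75 (V, w=30) → cum 395
Optimal location: km 47.

x = 47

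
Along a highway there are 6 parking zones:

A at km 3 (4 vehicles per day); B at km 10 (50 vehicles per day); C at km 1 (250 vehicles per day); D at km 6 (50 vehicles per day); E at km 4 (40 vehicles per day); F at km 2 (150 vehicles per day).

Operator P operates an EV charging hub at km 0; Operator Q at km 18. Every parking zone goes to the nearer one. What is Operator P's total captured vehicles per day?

The indifferent point is the midpoint (0+18)/2 = 9; parking zones left of it (closer to Operator P at 0) go to Operator P, those right go to Operator Q.
  C at 1 (w=250) → Operator P
  F at 2 (w=150) → Operator P
  A at 3 (w=4) → Operator P
  E at 4 (w=40) → Operator P
  D at 6 (w=50) → Operator P
  B at 10 (w=50) → Operator Q
Operator P captures 494; Operator Q captures 50.

494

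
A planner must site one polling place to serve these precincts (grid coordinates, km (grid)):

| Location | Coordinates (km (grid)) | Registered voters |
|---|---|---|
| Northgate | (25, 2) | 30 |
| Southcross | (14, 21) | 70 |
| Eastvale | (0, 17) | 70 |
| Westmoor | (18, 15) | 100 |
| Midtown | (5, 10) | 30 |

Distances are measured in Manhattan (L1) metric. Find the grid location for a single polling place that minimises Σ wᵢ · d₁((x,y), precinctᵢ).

Manhattan distance separates: Σwᵢ(|x−xᵢ|+|y−yᵢ|) = Σwᵢ|x−xᵢ| + Σwᵢ|y−yᵢ|, so x and y are optimised independently as 1-D weighted medians.
Total weight W = 300; half = 150.
x-coordinate, sorted with cumulative weight:
  x=0 (Eastvale, w=70) cum 70
  x=5 (Midtown, w=30) cum 100
  x=14 (Southcross, w=70) cum 170  ← median
  x=18 (Westmoor, w=100) cum 270
  x=25 (Northgate, w=30) cum 300
⇒ x* = 14
y-coordinate, sorted with cumulative weight:
  y=2 (Northgate, w=30) cum 30
  y=10 (Midtown, w=30) cum 60
  y=15 (Westmoor, w=100) cum 160  ← median
  y=17 (Eastvale, w=70) cum 230
  y=21 (Southcross, w=70) cum 300
⇒ y* = 15

(14, 15)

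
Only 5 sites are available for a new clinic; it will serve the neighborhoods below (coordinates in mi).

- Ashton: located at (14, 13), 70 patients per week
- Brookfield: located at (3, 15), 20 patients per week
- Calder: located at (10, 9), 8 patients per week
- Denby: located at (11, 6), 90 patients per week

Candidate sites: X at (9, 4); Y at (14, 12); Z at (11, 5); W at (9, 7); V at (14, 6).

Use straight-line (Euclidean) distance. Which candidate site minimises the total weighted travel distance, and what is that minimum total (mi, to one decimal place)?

Y, total 941.8 mi

Total weighted distance at each candidate:
  X (9, 4): total = 1266.6
  Y (14, 12): total = 941.8
  Z (11, 5): total = 977.2
  W (9, 7): total = 965.9
  V (14, 6): total = 1084.3
Minimum is at Y with total 941.8 mi.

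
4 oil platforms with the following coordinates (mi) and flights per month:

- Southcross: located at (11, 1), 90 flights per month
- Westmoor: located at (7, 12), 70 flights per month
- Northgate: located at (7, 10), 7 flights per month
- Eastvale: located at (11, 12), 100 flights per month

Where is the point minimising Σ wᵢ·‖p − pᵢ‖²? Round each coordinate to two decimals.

(9.85, 8.24)

The minimiser of Σwᵢ‖p−pᵢ‖² is the weighted centroid p* = (Σwᵢpᵢ)/(Σwᵢ).
Σwᵢ = 267.
Σwᵢxᵢ = 90·11 + 70·7 + 7·7 + 100·11 = 2629.
Σwᵢyᵢ = 90·1 + 70·12 + 7·10 + 100·12 = 2200.
x* = 2629/267 = 9.85, y* = 2200/267 = 8.24.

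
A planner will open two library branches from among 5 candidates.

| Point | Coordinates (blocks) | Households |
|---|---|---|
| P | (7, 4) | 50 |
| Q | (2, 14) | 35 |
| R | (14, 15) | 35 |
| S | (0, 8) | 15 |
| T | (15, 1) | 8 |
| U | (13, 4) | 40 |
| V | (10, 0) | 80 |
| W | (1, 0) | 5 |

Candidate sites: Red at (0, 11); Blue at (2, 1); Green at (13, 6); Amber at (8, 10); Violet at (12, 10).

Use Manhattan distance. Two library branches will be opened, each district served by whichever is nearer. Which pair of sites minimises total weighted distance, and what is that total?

Evaluate every pair (each demand assigned to the nearer of the two):
  {Red, Green}: total = 1886
  {Green, Amber}: total = 2141
  {Blue, Green}: total = 2206
  {Green, Violet}: total = 2291
  {Blue, Violet}: total = 2341
  {Red, Violet}: total = 2411
  {Blue, Amber}: total = 2494
  {Amber, Violet}: total = 2516
  {Red, Amber}: total = 2543
  {Red, Blue}: total = 2644
Best pair: {Red, Green} with total 1886.

{Red, Green}, total 1886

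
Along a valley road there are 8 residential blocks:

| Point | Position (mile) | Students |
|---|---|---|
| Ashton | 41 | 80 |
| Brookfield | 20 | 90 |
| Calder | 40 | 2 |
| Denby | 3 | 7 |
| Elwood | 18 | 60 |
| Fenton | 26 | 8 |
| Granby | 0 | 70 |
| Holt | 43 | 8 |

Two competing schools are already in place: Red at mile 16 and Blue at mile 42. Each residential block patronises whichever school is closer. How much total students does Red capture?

The indifferent point is the midpoint (16+42)/2 = 29; residential blocks left of it (closer to Red at 16) go to Red, those right go to Blue.
  Granby at 0 (w=70) → Red
  Denby at 3 (w=7) → Red
  Elwood at 18 (w=60) → Red
  Brookfield at 20 (w=90) → Red
  Fenton at 26 (w=8) → Red
  Calder at 40 (w=2) → Blue
  Ashton at 41 (w=80) → Blue
  Holt at 43 (w=8) → Blue
Red captures 235; Blue captures 90.

235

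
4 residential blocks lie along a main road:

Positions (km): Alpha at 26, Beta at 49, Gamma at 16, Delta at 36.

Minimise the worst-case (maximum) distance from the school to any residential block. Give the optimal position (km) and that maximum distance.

The 1-center on a line is the midpoint of the two extreme points: leftmost at 16, rightmost at 49.
Optimal location = (16 + 49)/2 = 32.5; maximum distance = (49 − 16)/2 = 16.5.

location 32.5, max distance 16.5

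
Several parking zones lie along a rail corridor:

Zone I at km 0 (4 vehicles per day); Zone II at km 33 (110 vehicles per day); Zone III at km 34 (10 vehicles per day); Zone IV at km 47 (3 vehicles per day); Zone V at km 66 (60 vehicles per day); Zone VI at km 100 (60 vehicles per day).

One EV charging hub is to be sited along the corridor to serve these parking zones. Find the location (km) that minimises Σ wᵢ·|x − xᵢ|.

For a sum of weighted absolute distances on a line, the optimum is the weighted median (not the mean). Total weight W = 247; half-weight = 123.5.
Sort by position and accumulate weight:
  km 0 (Zone I, w=4) → cum 4
  km 33 (Zone II, w=110) → cum 114
  km 34 (Zone III, w=10) → cum 124  ≥ 123.5 → median here
  km 47 (Zone IV, w=3) → cum 127
  km 66 (Zone V, w=60) → cum 187
  km 100 (Zone VI, w=60) → cum 247
Optimal location: km 34.

x = 34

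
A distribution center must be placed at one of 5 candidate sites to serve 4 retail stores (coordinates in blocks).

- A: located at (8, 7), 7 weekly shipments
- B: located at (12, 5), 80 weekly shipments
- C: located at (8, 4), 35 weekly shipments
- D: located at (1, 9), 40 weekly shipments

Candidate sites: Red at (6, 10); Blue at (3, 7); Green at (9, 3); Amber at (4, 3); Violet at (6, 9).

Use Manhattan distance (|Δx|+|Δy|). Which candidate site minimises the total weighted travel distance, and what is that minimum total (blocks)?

Total weighted distance at each candidate:
  Red (6, 10): total = 1435
  Blue (3, 7): total = 1355
  Green (9, 3): total = 1065
  Amber (4, 3): total = 1391
  Violet (6, 9): total = 1273
Minimum is at Green with total 1065 blocks.

Green, total 1065 blocks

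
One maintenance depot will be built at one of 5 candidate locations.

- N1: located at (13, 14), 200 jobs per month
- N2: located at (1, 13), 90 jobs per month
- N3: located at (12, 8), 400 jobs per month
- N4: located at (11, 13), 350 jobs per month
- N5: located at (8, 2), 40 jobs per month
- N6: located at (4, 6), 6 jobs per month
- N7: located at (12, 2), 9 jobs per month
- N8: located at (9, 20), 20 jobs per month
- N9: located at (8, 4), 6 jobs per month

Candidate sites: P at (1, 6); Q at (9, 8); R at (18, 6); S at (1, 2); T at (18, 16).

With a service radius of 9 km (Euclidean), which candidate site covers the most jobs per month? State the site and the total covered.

Coverage radius r = 9 km; a point is covered iff (Δx)²+(Δy)² ≤ 9² = 81.
  P (1, 6): covers {N2, N5, N6, N9} → 142
  Q (9, 8): covers {N1, N3, N4, N5, N6, N7, N9} → 1011
  R (18, 6): covers {N3, N7} → 409
  S (1, 2): covers {N5, N6, N9} → 52
  T (18, 16): covers {N1, N4} → 550
Maximum coverage at Q: 1011 jobs per month.

Q, covering 1011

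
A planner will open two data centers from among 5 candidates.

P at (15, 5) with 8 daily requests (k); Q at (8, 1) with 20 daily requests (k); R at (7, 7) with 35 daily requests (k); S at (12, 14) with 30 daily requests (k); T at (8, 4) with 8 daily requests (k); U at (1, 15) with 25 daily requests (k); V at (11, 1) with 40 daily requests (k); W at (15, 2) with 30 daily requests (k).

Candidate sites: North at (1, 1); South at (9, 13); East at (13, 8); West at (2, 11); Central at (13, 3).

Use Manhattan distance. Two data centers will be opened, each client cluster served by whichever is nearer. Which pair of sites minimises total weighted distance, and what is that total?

Evaluate every pair (each demand assigned to the nearer of the two):
  {South, Central}: total = 1120
  {West, Central}: total = 1270
  {East, Central}: total = 1400
  {North, Central}: total = 1530
  {East, West}: total = 1532
  {South, East}: total = 1567
  {North, East}: total = 1657
  {North, South}: total = 1832
  {North, West}: total = 2044
  {South, West}: total = 2047
Best pair: {South, Central} with total 1120.

{South, Central}, total 1120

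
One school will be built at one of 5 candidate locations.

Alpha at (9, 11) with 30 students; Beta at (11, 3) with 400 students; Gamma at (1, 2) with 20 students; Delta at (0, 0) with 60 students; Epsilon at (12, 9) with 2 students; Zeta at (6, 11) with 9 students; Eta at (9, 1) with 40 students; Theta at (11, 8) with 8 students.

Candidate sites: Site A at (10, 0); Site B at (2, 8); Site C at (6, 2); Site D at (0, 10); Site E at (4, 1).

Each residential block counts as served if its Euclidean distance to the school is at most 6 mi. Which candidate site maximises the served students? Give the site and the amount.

Site C, covering 460

Coverage radius r = 6 mi; a point is covered iff (Δx)²+(Δy)² ≤ 6² = 36.
  Site A (10, 0): covers {Beta, Eta} → 440
  Site B (2, 8): covers {Zeta} → 9
  Site C (6, 2): covers {Beta, Gamma, Eta} → 460
  Site D (0, 10): covers {none} → 0
  Site E (4, 1): covers {Gamma, Delta, Eta} → 120
Maximum coverage at Site C: 460 students.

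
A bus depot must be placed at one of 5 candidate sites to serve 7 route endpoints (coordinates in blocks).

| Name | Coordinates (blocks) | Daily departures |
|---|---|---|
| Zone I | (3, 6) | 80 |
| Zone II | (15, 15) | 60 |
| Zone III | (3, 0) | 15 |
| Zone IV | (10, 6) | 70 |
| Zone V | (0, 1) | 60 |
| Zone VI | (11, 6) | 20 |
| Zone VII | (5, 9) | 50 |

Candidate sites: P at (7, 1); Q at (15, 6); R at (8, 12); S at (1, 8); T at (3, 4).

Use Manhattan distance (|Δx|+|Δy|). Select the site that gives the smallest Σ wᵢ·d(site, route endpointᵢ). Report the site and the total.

T, total 3140 blocks

Total weighted distance at each candidate:
  P (7, 1): total = 3775
  Q (15, 6): total = 4050
  R (8, 12): total = 3915
  S (1, 8): total = 3470
  T (3, 4): total = 3140
Minimum is at T with total 3140 blocks.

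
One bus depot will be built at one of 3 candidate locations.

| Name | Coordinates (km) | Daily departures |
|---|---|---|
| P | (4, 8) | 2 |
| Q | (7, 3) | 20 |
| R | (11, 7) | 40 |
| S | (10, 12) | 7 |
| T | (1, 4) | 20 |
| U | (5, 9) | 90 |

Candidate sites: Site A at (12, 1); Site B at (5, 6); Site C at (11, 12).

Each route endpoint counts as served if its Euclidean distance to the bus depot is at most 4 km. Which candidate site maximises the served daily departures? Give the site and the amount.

Coverage radius r = 4 km; a point is covered iff (Δx)²+(Δy)² ≤ 4² = 16.
  Site A (12, 1): covers {none} → 0
  Site B (5, 6): covers {P, Q, U} → 112
  Site C (11, 12): covers {S} → 7
Maximum coverage at Site B: 112 daily departures.

Site B, covering 112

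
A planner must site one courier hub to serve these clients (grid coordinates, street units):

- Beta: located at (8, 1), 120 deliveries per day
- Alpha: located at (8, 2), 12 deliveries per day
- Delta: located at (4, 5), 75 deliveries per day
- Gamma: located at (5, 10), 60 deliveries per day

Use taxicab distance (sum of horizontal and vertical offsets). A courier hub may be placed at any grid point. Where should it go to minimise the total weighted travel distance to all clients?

Manhattan distance separates: Σwᵢ(|x−xᵢ|+|y−yᵢ|) = Σwᵢ|x−xᵢ| + Σwᵢ|y−yᵢ|, so x and y are optimised independently as 1-D weighted medians.
Total weight W = 267; half = 133.5.
x-coordinate, sorted with cumulative weight:
  x=4 (Delta, w=75) cum 75
  x=5 (Gamma, w=60) cum 135  ← median
  x=8 (Beta, w=120) cum 255
  x=8 (Alpha, w=12) cum 267
⇒ x* = 5
y-coordinate, sorted with cumulative weight:
  y=1 (Beta, w=120) cum 120
  y=2 (Alpha, w=12) cum 132
  y=5 (Delta, w=75) cum 207  ← median
  y=10 (Gamma, w=60) cum 267
⇒ y* = 5

(5, 5)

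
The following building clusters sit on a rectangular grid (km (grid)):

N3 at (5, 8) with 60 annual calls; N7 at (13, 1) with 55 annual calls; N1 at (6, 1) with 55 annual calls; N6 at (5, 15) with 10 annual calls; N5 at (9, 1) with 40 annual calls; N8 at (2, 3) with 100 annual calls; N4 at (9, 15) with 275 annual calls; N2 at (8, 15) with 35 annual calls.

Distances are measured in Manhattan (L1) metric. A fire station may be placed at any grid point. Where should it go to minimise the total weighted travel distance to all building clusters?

(9, 15)

Manhattan distance separates: Σwᵢ(|x−xᵢ|+|y−yᵢ|) = Σwᵢ|x−xᵢ| + Σwᵢ|y−yᵢ|, so x and y are optimised independently as 1-D weighted medians.
Total weight W = 630; half = 315.
x-coordinate, sorted with cumulative weight:
  x=2 (N8, w=100) cum 100
  x=5 (N3, w=60) cum 160
  x=5 (N6, w=10) cum 170
  x=6 (N1, w=55) cum 225
  x=8 (N2, w=35) cum 260
  x=9 (N5, w=40) cum 300
  x=9 (N4, w=275) cum 575  ← median
  x=13 (N7, w=55) cum 630
⇒ x* = 9
y-coordinate, sorted with cumulative weight:
  y=1 (N7, w=55) cum 55
  y=1 (N1, w=55) cum 110
  y=1 (N5, w=40) cum 150
  y=3 (N8, w=100) cum 250
  y=8 (N3, w=60) cum 310
  y=15 (N6, w=10) cum 320  ← median
  y=15 (N4, w=275) cum 595
  y=15 (N2, w=35) cum 630
⇒ y* = 15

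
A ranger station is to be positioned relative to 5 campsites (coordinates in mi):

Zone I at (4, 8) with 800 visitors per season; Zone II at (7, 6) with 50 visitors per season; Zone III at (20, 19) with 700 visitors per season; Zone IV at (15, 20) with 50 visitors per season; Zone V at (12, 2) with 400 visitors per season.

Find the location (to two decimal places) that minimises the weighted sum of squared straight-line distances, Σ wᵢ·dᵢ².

(11.55, 10.90)

The minimiser of Σwᵢ‖p−pᵢ‖² is the weighted centroid p* = (Σwᵢpᵢ)/(Σwᵢ).
Σwᵢ = 2000.
Σwᵢxᵢ = 800·4 + 50·7 + 700·20 + 50·15 + 400·12 = 23100.
Σwᵢyᵢ = 800·8 + 50·6 + 700·19 + 50·20 + 400·2 = 21800.
x* = 23100/2000 = 11.55, y* = 21800/2000 = 10.90.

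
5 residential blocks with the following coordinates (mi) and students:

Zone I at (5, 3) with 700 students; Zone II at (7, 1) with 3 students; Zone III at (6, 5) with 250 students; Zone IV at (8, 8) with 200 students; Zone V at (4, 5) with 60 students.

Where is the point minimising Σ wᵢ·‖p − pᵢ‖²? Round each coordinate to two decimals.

(5.66, 4.33)

The minimiser of Σwᵢ‖p−pᵢ‖² is the weighted centroid p* = (Σwᵢpᵢ)/(Σwᵢ).
Σwᵢ = 1213.
Σwᵢxᵢ = 700·5 + 3·7 + 250·6 + 200·8 + 60·4 = 6861.
Σwᵢyᵢ = 700·3 + 3·1 + 250·5 + 200·8 + 60·5 = 5253.
x* = 6861/1213 = 5.66, y* = 5253/1213 = 4.33.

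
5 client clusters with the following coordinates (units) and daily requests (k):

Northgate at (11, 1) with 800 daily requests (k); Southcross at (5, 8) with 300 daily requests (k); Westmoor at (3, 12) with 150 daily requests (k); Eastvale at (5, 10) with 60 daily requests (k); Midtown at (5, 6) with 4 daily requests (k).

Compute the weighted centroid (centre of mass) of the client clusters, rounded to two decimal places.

The minimiser of Σwᵢ‖p−pᵢ‖² is the weighted centroid p* = (Σwᵢpᵢ)/(Σwᵢ).
Σwᵢ = 1314.
Σwᵢxᵢ = 800·11 + 300·5 + 150·3 + 60·5 + 4·5 = 11070.
Σwᵢyᵢ = 800·1 + 300·8 + 150·12 + 60·10 + 4·6 = 5624.
x* = 11070/1314 = 8.42, y* = 5624/1314 = 4.28.

(8.42, 4.28)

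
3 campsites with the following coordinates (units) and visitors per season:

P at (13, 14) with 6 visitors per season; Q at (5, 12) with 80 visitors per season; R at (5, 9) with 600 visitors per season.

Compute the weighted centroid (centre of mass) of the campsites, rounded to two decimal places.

The minimiser of Σwᵢ‖p−pᵢ‖² is the weighted centroid p* = (Σwᵢpᵢ)/(Σwᵢ).
Σwᵢ = 686.
Σwᵢxᵢ = 6·13 + 80·5 + 600·5 = 3478.
Σwᵢyᵢ = 6·14 + 80·12 + 600·9 = 6444.
x* = 3478/686 = 5.07, y* = 6444/686 = 9.39.

(5.07, 9.39)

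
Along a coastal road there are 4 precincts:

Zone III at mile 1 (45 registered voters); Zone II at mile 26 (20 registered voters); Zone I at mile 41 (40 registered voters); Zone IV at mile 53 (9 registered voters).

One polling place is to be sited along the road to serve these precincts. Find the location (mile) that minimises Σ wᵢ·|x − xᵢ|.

For a sum of weighted absolute distances on a line, the optimum is the weighted median (not the mean). Total weight W = 114; half-weight = 57.
Sort by position and accumulate weight:
  mile 1 (Zone III, w=45) → cum 45
  mile 26 (Zone II, w=20) → cum 65  ≥ 57 → median here
  mile 41 (Zone I, w=40) → cum 105
  mile 53 (Zone IV, w=9) → cum 114
Optimal location: mile 26.

x = 26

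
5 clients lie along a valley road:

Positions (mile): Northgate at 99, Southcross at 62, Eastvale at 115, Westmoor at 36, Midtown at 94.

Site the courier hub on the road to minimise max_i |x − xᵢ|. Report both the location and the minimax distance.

location 75.5, max distance 39.5

The 1-center on a line is the midpoint of the two extreme points: leftmost at 36, rightmost at 115.
Optimal location = (36 + 115)/2 = 75.5; maximum distance = (115 − 36)/2 = 39.5.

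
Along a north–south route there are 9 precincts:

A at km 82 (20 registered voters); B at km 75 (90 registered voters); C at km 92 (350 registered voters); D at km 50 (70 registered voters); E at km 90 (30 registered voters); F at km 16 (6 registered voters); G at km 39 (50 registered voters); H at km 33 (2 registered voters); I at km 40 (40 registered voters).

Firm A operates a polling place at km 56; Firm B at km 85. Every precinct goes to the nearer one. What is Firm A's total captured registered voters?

168

The indifferent point is the midpoint (56+85)/2 = 70.5; precincts left of it (closer to Firm A at 56) go to Firm A, those right go to Firm B.
  F at 16 (w=6) → Firm A
  H at 33 (w=2) → Firm A
  G at 39 (w=50) → Firm A
  I at 40 (w=40) → Firm A
  D at 50 (w=70) → Firm A
  B at 75 (w=90) → Firm B
  A at 82 (w=20) → Firm B
  E at 90 (w=30) → Firm B
  C at 92 (w=350) → Firm B
Firm A captures 168; Firm B captures 490.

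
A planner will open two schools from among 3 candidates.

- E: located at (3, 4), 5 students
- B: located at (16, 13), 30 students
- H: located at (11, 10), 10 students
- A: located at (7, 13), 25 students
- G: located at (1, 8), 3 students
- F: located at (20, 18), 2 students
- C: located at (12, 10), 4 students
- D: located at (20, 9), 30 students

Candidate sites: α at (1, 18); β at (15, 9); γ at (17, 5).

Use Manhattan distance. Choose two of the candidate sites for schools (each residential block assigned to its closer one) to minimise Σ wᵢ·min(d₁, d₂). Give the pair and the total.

Evaluate every pair (each demand assigned to the nearer of the two):
  {α, β}: total = 779
  {β, γ}: total = 814
  {α, γ}: total = 1042
Best pair: {α, β} with total 779.

{α, β}, total 779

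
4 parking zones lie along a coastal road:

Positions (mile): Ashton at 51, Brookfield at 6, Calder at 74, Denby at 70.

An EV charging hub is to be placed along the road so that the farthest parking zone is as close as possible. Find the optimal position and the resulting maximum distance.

The 1-center on a line is the midpoint of the two extreme points: leftmost at 6, rightmost at 74.
Optimal location = (6 + 74)/2 = 40; maximum distance = (74 − 6)/2 = 34.

location 40, max distance 34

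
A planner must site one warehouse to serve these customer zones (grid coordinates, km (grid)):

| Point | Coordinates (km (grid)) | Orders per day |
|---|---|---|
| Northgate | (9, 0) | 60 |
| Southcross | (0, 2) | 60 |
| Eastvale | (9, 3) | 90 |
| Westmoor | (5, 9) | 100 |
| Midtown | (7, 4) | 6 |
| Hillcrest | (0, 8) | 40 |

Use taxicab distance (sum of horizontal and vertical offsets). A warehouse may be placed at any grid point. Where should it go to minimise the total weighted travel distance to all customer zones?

(5, 3)

Manhattan distance separates: Σwᵢ(|x−xᵢ|+|y−yᵢ|) = Σwᵢ|x−xᵢ| + Σwᵢ|y−yᵢ|, so x and y are optimised independently as 1-D weighted medians.
Total weight W = 356; half = 178.
x-coordinate, sorted with cumulative weight:
  x=0 (Southcross, w=60) cum 60
  x=0 (Hillcrest, w=40) cum 100
  x=5 (Westmoor, w=100) cum 200  ← median
  x=7 (Midtown, w=6) cum 206
  x=9 (Northgate, w=60) cum 266
  x=9 (Eastvale, w=90) cum 356
⇒ x* = 5
y-coordinate, sorted with cumulative weight:
  y=0 (Northgate, w=60) cum 60
  y=2 (Southcross, w=60) cum 120
  y=3 (Eastvale, w=90) cum 210  ← median
  y=4 (Midtown, w=6) cum 216
  y=8 (Hillcrest, w=40) cum 256
  y=9 (Westmoor, w=100) cum 356
⇒ y* = 3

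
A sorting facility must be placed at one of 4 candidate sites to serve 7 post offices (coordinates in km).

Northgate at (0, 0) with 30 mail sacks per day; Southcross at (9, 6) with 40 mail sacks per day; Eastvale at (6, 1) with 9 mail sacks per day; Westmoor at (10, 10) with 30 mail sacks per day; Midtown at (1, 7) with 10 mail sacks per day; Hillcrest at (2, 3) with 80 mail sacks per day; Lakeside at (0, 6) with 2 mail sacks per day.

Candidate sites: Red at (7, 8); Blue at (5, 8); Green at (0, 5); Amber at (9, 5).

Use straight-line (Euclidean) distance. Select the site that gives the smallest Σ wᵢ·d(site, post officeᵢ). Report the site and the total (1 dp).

Total weighted distance at each candidate:
  Red (7, 8): total = 1244.9
  Blue (5, 8): total = 1205.6
  Green (0, 5): total = 1163.2
  Amber (9, 5): total = 1229.8
Minimum is at Green with total 1163.2 km.

Green, total 1163.2 km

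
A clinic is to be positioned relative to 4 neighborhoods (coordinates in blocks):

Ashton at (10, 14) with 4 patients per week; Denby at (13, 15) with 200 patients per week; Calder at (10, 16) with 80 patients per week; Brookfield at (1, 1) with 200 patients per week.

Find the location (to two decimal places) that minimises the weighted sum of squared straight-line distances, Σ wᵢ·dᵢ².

(7.52, 9.37)

The minimiser of Σwᵢ‖p−pᵢ‖² is the weighted centroid p* = (Σwᵢpᵢ)/(Σwᵢ).
Σwᵢ = 484.
Σwᵢxᵢ = 4·10 + 200·13 + 80·10 + 200·1 = 3640.
Σwᵢyᵢ = 4·14 + 200·15 + 80·16 + 200·1 = 4536.
x* = 3640/484 = 7.52, y* = 4536/484 = 9.37.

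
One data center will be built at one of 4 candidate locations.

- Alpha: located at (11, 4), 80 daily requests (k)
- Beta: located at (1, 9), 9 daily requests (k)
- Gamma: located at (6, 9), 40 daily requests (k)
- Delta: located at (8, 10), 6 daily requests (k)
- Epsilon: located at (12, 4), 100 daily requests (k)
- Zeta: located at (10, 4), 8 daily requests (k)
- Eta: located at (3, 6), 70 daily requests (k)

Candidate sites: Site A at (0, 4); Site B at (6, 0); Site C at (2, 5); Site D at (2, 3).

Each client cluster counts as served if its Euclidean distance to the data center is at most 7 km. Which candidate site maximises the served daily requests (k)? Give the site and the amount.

Site B, covering 158

Coverage radius r = 7 km; a point is covered iff (Δx)²+(Δy)² ≤ 7² = 49.
  Site A (0, 4): covers {Beta, Eta} → 79
  Site B (6, 0): covers {Alpha, Zeta, Eta} → 158
  Site C (2, 5): covers {Beta, Gamma, Eta} → 119
  Site D (2, 3): covers {Beta, Eta} → 79
Maximum coverage at Site B: 158 daily requests (k).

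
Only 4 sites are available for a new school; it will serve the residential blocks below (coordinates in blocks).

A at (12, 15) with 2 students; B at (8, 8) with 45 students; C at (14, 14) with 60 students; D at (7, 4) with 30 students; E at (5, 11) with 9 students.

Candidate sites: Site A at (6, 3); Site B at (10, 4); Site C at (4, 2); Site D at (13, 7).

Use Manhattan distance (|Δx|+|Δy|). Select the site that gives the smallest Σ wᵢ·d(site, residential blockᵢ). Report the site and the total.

Total weighted distance at each candidate:
  Site A (6, 3): total = 1632
  Site B (10, 4): total = 1334
  Site C (4, 2): total = 2052
  Site D (13, 7): total = 1146
Minimum is at Site D with total 1146 blocks.

Site D, total 1146 blocks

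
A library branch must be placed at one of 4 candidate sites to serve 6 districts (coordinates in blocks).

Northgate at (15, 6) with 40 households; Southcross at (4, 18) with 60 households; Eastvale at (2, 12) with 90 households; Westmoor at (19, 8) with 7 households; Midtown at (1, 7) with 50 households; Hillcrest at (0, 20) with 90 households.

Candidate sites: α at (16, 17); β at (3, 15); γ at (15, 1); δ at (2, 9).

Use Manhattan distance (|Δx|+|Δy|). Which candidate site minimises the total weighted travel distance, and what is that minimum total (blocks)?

β, total 2821 blocks

Total weighted distance at each candidate:
  α (16, 17): total = 6014
  β (3, 15): total = 2821
  γ (15, 1): total = 8177
  δ (2, 9): total = 3016
Minimum is at β with total 2821 blocks.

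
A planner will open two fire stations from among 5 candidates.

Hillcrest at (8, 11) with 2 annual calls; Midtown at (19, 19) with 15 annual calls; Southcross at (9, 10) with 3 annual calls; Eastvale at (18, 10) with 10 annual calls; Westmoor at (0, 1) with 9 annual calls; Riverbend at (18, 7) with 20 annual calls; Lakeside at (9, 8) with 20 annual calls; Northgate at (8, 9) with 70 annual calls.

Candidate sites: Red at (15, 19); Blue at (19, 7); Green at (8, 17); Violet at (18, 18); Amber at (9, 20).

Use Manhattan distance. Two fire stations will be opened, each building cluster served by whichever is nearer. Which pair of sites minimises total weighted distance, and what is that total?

Evaluate every pair (each demand assigned to the nearer of the two):
  {Blue, Green}: total = 1252
  {Green, Violet}: total = 1342
  {Red, Green}: total = 1492
  {Blue, Violet}: total = 1514
  {Red, Blue}: total = 1544
  {Blue, Amber}: total = 1560
  {Violet, Amber}: total = 1712
  {Green, Amber}: total = 1747
  {Red, Amber}: total = 1862
  {Red, Violet}: total = 2232
Best pair: {Blue, Green} with total 1252.

{Blue, Green}, total 1252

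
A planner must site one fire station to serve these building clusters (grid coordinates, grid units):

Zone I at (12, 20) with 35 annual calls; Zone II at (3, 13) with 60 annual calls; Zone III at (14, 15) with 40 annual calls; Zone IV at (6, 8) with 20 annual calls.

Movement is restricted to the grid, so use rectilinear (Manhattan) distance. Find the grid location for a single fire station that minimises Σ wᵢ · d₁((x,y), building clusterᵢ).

Manhattan distance separates: Σwᵢ(|x−xᵢ|+|y−yᵢ|) = Σwᵢ|x−xᵢ| + Σwᵢ|y−yᵢ|, so x and y are optimised independently as 1-D weighted medians.
Total weight W = 155; half = 77.5.
x-coordinate, sorted with cumulative weight:
  x=3 (Zone II, w=60) cum 60
  x=6 (Zone IV, w=20) cum 80  ← median
  x=12 (Zone I, w=35) cum 115
  x=14 (Zone III, w=40) cum 155
⇒ x* = 6
y-coordinate, sorted with cumulative weight:
  y=8 (Zone IV, w=20) cum 20
  y=13 (Zone II, w=60) cum 80  ← median
  y=15 (Zone III, w=40) cum 120
  y=20 (Zone I, w=35) cum 155
⇒ y* = 13

(6, 13)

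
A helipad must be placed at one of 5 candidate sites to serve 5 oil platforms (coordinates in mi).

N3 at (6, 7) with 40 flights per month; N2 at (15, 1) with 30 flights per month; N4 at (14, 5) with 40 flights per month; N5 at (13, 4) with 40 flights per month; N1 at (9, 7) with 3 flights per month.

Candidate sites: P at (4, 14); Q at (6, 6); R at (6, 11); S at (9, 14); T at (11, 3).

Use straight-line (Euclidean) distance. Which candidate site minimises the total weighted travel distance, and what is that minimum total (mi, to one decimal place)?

Total weighted distance at each candidate:
  P (4, 14): total = 1904.2
  Q (6, 6): total = 972.1
  R (6, 11): total = 1374.6
  S (9, 14): total = 1597.8
  T (11, 3): total = 637.4
Minimum is at T with total 637.4 mi.

T, total 637.4 mi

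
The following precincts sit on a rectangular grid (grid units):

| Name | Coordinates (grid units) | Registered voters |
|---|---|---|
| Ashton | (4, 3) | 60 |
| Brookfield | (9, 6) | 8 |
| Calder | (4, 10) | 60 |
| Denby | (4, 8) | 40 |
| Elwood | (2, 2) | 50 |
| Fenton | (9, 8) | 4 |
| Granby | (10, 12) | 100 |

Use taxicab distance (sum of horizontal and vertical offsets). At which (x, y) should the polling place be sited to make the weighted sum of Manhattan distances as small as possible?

(4, 8)

Manhattan distance separates: Σwᵢ(|x−xᵢ|+|y−yᵢ|) = Σwᵢ|x−xᵢ| + Σwᵢ|y−yᵢ|, so x and y are optimised independently as 1-D weighted medians.
Total weight W = 322; half = 161.
x-coordinate, sorted with cumulative weight:
  x=2 (Elwood, w=50) cum 50
  x=4 (Ashton, w=60) cum 110
  x=4 (Calder, w=60) cum 170  ← median
  x=4 (Denby, w=40) cum 210
  x=9 (Brookfield, w=8) cum 218
  x=9 (Fenton, w=4) cum 222
  x=10 (Granby, w=100) cum 322
⇒ x* = 4
y-coordinate, sorted with cumulative weight:
  y=2 (Elwood, w=50) cum 50
  y=3 (Ashton, w=60) cum 110
  y=6 (Brookfield, w=8) cum 118
  y=8 (Denby, w=40) cum 158
  y=8 (Fenton, w=4) cum 162  ← median
  y=10 (Calder, w=60) cum 222
  y=12 (Granby, w=100) cum 322
⇒ y* = 8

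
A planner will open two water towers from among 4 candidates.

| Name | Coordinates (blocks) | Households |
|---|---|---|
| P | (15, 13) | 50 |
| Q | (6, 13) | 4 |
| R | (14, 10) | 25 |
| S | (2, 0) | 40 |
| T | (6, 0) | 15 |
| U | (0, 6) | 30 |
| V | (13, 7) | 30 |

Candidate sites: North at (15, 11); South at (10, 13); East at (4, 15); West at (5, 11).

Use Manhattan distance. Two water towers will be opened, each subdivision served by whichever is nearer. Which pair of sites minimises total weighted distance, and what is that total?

{North, West}, total 1382

Evaluate every pair (each demand assigned to the nearer of the two):
  {North, West}: total = 1382
  {North, East}: total = 1671
  {South, West}: total = 1747
  {North, South}: total = 1951
  {South, East}: total = 2036
  {East, West}: total = 2262
Best pair: {North, West} with total 1382.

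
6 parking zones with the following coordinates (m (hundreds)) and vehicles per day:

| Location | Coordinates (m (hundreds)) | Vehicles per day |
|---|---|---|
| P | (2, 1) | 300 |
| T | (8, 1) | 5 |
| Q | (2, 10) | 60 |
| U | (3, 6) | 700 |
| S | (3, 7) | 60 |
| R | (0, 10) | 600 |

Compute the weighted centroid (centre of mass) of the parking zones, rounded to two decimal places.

The minimiser of Σwᵢ‖p−pᵢ‖² is the weighted centroid p* = (Σwᵢpᵢ)/(Σwᵢ).
Σwᵢ = 1725.
Σwᵢxᵢ = 300·2 + 5·8 + 60·2 + 700·3 + 60·3 + 600·0 = 3040.
Σwᵢyᵢ = 300·1 + 5·1 + 60·10 + 700·6 + 60·7 + 600·10 = 11525.
x* = 3040/1725 = 1.76, y* = 11525/1725 = 6.68.

(1.76, 6.68)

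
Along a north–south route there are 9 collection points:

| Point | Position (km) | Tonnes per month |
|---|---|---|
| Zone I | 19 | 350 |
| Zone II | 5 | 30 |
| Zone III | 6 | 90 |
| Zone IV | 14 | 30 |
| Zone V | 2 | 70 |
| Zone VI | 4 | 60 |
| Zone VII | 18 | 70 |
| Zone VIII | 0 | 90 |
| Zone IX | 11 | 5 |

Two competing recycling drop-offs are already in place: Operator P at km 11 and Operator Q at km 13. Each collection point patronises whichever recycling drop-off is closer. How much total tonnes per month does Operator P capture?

345

The indifferent point is the midpoint (11+13)/2 = 12; collection points left of it (closer to Operator P at 11) go to Operator P, those right go to Operator Q.
  Zone VIII at 0 (w=90) → Operator P
  Zone V at 2 (w=70) → Operator P
  Zone VI at 4 (w=60) → Operator P
  Zone II at 5 (w=30) → Operator P
  Zone III at 6 (w=90) → Operator P
  Zone IX at 11 (w=5) → Operator P
  Zone IV at 14 (w=30) → Operator Q
  Zone VII at 18 (w=70) → Operator Q
  Zone I at 19 (w=350) → Operator Q
Operator P captures 345; Operator Q captures 450.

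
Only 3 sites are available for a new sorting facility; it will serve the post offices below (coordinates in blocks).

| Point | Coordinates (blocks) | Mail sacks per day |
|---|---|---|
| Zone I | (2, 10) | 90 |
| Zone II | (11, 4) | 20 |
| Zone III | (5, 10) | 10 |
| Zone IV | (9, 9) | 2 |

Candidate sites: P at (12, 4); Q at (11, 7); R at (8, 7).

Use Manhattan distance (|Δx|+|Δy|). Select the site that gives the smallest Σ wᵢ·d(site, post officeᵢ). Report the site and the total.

R, total 996 blocks

Total weighted distance at each candidate:
  P (12, 4): total = 1606
  Q (11, 7): total = 1238
  R (8, 7): total = 996
Minimum is at R with total 996 blocks.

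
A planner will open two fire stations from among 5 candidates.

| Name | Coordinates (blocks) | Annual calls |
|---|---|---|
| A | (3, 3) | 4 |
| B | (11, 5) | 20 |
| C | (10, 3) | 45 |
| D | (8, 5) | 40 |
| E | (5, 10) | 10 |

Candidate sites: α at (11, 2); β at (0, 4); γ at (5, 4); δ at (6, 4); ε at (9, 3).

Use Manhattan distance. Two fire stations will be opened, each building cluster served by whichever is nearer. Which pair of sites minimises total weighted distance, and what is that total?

Evaluate every pair (each demand assigned to the nearer of the two):
  {γ, ε}: total = 317
  {δ, ε}: total = 331
  {α, δ}: total = 356
  {α, ε}: total = 359
  {β, ε}: total = 371
  {α, γ}: total = 382
  {α, β}: total = 516
  {γ, δ}: total = 537
  {β, δ}: total = 551
  {β, γ}: total = 642
Best pair: {γ, ε} with total 317.

{γ, ε}, total 317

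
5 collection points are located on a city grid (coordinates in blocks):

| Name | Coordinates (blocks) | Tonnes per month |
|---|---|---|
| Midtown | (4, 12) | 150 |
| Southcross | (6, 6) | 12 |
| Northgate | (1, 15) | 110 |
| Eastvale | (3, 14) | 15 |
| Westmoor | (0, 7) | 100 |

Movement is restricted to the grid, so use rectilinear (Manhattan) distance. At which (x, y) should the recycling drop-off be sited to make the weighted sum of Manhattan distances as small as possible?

Manhattan distance separates: Σwᵢ(|x−xᵢ|+|y−yᵢ|) = Σwᵢ|x−xᵢ| + Σwᵢ|y−yᵢ|, so x and y are optimised independently as 1-D weighted medians.
Total weight W = 387; half = 193.5.
x-coordinate, sorted with cumulative weight:
  x=0 (Westmoor, w=100) cum 100
  x=1 (Northgate, w=110) cum 210  ← median
  x=3 (Eastvale, w=15) cum 225
  x=4 (Midtown, w=150) cum 375
  x=6 (Southcross, w=12) cum 387
⇒ x* = 1
y-coordinate, sorted with cumulative weight:
  y=6 (Southcross, w=12) cum 12
  y=7 (Westmoor, w=100) cum 112
  y=12 (Midtown, w=150) cum 262  ← median
  y=14 (Eastvale, w=15) cum 277
  y=15 (Northgate, w=110) cum 387
⇒ y* = 12

(1, 12)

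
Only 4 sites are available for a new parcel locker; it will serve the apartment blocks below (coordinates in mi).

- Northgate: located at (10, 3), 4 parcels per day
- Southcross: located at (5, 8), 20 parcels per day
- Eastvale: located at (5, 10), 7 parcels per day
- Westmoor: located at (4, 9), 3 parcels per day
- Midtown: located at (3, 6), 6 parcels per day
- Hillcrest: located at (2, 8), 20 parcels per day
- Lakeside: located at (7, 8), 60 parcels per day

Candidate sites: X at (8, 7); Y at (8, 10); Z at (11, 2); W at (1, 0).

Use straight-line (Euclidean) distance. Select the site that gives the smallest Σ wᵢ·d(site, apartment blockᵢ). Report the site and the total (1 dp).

X, total 361.4 mi

Total weighted distance at each candidate:
  X (8, 7): total = 361.4
  Y (8, 10): total = 433.7
  Z (11, 2): total = 977.7
  W (1, 0): total = 1119.9
Minimum is at X with total 361.4 mi.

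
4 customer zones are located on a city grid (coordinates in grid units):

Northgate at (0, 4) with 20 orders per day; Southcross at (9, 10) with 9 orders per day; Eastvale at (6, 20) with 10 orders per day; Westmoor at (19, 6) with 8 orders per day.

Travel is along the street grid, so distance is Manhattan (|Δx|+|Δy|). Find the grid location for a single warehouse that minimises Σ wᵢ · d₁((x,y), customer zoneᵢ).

Manhattan distance separates: Σwᵢ(|x−xᵢ|+|y−yᵢ|) = Σwᵢ|x−xᵢ| + Σwᵢ|y−yᵢ|, so x and y are optimised independently as 1-D weighted medians.
Total weight W = 47; half = 23.5.
x-coordinate, sorted with cumulative weight:
  x=0 (Northgate, w=20) cum 20
  x=6 (Eastvale, w=10) cum 30  ← median
  x=9 (Southcross, w=9) cum 39
  x=19 (Westmoor, w=8) cum 47
⇒ x* = 6
y-coordinate, sorted with cumulative weight:
  y=4 (Northgate, w=20) cum 20
  y=6 (Westmoor, w=8) cum 28  ← median
  y=10 (Southcross, w=9) cum 37
  y=20 (Eastvale, w=10) cum 47
⇒ y* = 6

(6, 6)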